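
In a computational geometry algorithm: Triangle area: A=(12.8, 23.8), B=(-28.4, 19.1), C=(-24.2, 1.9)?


Area = |x_A(y_B-y_C) + x_B(y_C-y_A) + x_C(y_A-y_B)|/2
= |220.16 + 621.96 + (-113.74)|/2
= 728.38/2 = 364.19

364.19


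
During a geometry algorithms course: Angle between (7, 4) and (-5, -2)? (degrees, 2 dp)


u.v = -43, |u| = sqrt(65) = 8.0623, |v| = sqrt(29) = 5.3852
cos(theta) = u.v/(|u||v|) = -43/sqrt(1885) = -0.990405
theta = acos(-0.990405) = 172.06 degrees

172.06 degrees


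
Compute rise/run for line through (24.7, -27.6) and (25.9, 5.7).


slope = (y2-y1)/(x2-x1) = (5.7-(-27.6))/(25.9-24.7) = 33.3/1.2 = 27.75

27.75


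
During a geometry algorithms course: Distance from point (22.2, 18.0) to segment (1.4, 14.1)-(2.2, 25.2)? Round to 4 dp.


Project P onto AB: t = 0.4839 (clamped to [0,1])
Closest point on segment: (1.7871, 19.4712)
Distance: 20.4658

20.4658


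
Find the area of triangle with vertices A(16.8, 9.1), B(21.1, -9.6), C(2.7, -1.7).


Area = |x_A(y_B-y_C) + x_B(y_C-y_A) + x_C(y_A-y_B)|/2
= |(-132.72) + (-227.88) + 50.49|/2
= 310.11/2 = 155.055

155.055


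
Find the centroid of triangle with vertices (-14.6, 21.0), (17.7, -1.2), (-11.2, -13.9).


Centroid = ((x_A+x_B+x_C)/3, (y_A+y_B+y_C)/3)
= (((-14.6)+17.7+(-11.2))/3, (21+(-1.2)+(-13.9))/3)
= (-2.7, 1.9667)

(-2.7, 1.9667)


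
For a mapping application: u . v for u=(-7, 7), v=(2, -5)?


u . v = u_x*v_x + u_y*v_y = (-7)*2 + 7*(-5)
= (-14) + (-35) = -49

-49


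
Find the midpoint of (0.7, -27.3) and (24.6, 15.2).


M = ((0.7+24.6)/2, ((-27.3)+15.2)/2)
= (12.65, -6.05)

(12.65, -6.05)


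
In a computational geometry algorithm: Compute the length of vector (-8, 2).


|u| = sqrt((-8)^2 + 2^2) = sqrt(68) = 8.2462

8.2462


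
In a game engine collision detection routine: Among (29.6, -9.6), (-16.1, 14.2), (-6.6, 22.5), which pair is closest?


d(P0,P1) = 51.526, d(P0,P2) = 48.3823, d(P1,P2) = 12.6151
Closest: P1 and P2

Closest pair: (-16.1, 14.2) and (-6.6, 22.5), distance = 12.6151


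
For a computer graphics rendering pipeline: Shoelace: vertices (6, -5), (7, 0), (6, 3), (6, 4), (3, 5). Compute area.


Shoelace sum: (6*0 - 7*(-5)) + (7*3 - 6*0) + (6*4 - 6*3) + (6*5 - 3*4) + (3*(-5) - 6*5)
= 35
Area = |35|/2 = 17.5

17.5


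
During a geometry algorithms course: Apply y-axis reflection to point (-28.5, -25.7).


Reflection over y-axis: (x,y) -> (-x,y)
(-28.5, -25.7) -> (28.5, -25.7)

(28.5, -25.7)


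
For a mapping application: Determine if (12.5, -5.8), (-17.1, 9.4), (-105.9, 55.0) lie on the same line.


Cross product: ((-17.1)-12.5)*(55-(-5.8)) - (9.4-(-5.8))*((-105.9)-12.5)
= 0

Yes, collinear


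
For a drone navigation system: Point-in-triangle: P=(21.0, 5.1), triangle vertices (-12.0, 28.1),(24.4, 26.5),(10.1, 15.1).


Cross products: AB x AP = -784.4, BC x BP = 267.26, CA x CP = 79.3
All same sign? no

No, outside


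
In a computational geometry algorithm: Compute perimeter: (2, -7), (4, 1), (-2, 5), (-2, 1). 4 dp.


Sides: (2, -7)->(4, 1): sqrt(68) = 8.246211, (4, 1)->(-2, 5): sqrt(52) = 7.211103, (-2, 5)->(-2, 1): sqrt(16) = 4, (-2, 1)->(2, -7): sqrt(80) = 8.944272
Sum = 28.401586
Perimeter = 28.4016

28.4016


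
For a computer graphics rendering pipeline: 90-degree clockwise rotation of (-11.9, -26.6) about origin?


90° CW: (x,y) -> (y, -x)
(-11.9,-26.6) -> (-26.6, 11.9)

(-26.6, 11.9)


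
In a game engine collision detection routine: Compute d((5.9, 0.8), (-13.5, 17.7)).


dx=-19.4, dy=16.9
d^2 = (-19.4)^2 + 16.9^2 = 661.97
d = sqrt(661.97) = 25.7288

25.7288


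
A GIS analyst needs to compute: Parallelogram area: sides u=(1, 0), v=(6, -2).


|u x v| = |1*(-2) - 0*6|
= |(-2) - 0| = 2

2


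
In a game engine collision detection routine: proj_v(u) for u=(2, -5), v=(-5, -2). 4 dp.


u.v = 0, |v| = sqrt(29) = 5.3852
Scalar projection = u.v / |v| = 0 / sqrt(29) = 0

0


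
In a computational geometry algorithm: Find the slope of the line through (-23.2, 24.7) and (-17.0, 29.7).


slope = (y2-y1)/(x2-x1) = (29.7-24.7)/((-17)-(-23.2)) = 5/6.2 = 0.8065

0.8065


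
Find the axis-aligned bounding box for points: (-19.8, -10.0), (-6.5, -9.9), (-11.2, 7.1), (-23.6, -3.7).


x range: [-23.6, -6.5]
y range: [-10, 7.1]
Bounding box: (-23.6,-10) to (-6.5,7.1)

(-23.6,-10) to (-6.5,7.1)


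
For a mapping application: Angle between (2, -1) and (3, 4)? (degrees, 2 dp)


u.v = 2, |u| = sqrt(5) = 2.2361, |v| = sqrt(25) = 5
cos(theta) = u.v/(|u||v|) = 2/sqrt(125) = 0.178885
theta = acos(0.178885) = 79.7 degrees

79.7 degrees


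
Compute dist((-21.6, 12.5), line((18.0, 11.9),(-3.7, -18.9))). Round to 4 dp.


|cross product| = 1232.7
|line direction| = sqrt(1419.53) = 37.6767
Distance = 1232.7/sqrt(1419.53) = 32.7179

32.7179


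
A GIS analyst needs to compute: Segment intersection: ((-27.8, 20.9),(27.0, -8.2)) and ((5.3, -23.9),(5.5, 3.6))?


Cross products: d1=919.21, d2=-593.61, d3=-1491.83, d4=20.99
d1*d2 < 0 and d3*d4 < 0? yes

Yes, they intersect


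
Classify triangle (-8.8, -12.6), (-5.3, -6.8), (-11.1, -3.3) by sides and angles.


Side lengths squared: AB^2=45.89, BC^2=45.89, CA^2=91.78
Sorted: [45.89, 45.89, 91.78]
By sides: Isosceles, By angles: Right

Isosceles, Right


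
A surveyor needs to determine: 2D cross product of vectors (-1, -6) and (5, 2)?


u x v = u_x*v_y - u_y*v_x = (-1)*2 - (-6)*5
= (-2) - (-30) = 28

28


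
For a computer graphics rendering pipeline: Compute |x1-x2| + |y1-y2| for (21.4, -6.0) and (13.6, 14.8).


|21.4-13.6| + |(-6)-14.8| = 7.8 + 20.8 = 28.6

28.6


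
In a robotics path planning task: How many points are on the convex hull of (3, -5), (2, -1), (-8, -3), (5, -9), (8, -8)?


Convex hull vertices (CCW): (-8, -3), (5, -9), (8, -8), (2, -1)
Count = 4

4


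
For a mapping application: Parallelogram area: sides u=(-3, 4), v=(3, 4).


|u x v| = |(-3)*4 - 4*3|
= |(-12) - 12| = 24

24


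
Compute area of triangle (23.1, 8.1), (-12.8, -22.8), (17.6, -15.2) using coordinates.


Area = |x_A(y_B-y_C) + x_B(y_C-y_A) + x_C(y_A-y_B)|/2
= |(-175.56) + 298.24 + 543.84|/2
= 666.52/2 = 333.26

333.26


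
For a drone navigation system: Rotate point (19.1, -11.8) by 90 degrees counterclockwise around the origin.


90° CCW: (x,y) -> (-y, x)
(19.1,-11.8) -> (11.8, 19.1)

(11.8, 19.1)


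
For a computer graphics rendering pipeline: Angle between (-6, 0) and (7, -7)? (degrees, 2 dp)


u.v = -42, |u| = sqrt(36) = 6, |v| = sqrt(98) = 9.8995
cos(theta) = u.v/(|u||v|) = -42/sqrt(3528) = -0.707107
theta = acos(-0.707107) = 135 degrees

135 degrees


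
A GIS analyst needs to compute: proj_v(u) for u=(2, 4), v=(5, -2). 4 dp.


u.v = 2, |v| = sqrt(29) = 5.3852
Scalar projection = u.v / |v| = 2 / sqrt(29) = 0.3714

0.3714


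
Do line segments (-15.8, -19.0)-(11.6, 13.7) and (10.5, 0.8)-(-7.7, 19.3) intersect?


Cross products: d1=846.91, d2=-255.13, d3=-317.49, d4=784.55
d1*d2 < 0 and d3*d4 < 0? yes

Yes, they intersect


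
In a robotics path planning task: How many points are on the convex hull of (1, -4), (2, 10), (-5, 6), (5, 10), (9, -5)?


Convex hull vertices (CCW): (-5, 6), (1, -4), (9, -5), (5, 10), (2, 10)
Count = 5

5


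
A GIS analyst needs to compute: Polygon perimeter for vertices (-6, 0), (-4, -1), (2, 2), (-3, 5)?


Sides: (-6, 0)->(-4, -1): sqrt(5) = 2.236068, (-4, -1)->(2, 2): sqrt(45) = 6.708204, (2, 2)->(-3, 5): sqrt(34) = 5.830952, (-3, 5)->(-6, 0): sqrt(34) = 5.830952
Sum = 20.606176
Perimeter = 20.6062

20.6062


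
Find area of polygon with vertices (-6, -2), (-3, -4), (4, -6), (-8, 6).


Shoelace sum: ((-6)*(-4) - (-3)*(-2)) + ((-3)*(-6) - 4*(-4)) + (4*6 - (-8)*(-6)) + ((-8)*(-2) - (-6)*6)
= 80
Area = |80|/2 = 40

40


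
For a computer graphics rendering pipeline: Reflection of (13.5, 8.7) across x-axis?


Reflection over x-axis: (x,y) -> (x,-y)
(13.5, 8.7) -> (13.5, -8.7)

(13.5, -8.7)


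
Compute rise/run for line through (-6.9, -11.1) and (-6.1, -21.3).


slope = (y2-y1)/(x2-x1) = ((-21.3)-(-11.1))/((-6.1)-(-6.9)) = (-10.2)/0.8 = -12.75

-12.75


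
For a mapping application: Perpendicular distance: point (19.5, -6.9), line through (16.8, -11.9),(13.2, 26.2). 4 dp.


|cross product| = 120.87
|line direction| = sqrt(1464.57) = 38.2697
Distance = 120.87/sqrt(1464.57) = 3.1584

3.1584


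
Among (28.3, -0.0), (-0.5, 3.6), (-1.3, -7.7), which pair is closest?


d(P0,P1) = 29.0241, d(P0,P2) = 30.5851, d(P1,P2) = 11.3283
Closest: P1 and P2

Closest pair: (-0.5, 3.6) and (-1.3, -7.7), distance = 11.3283


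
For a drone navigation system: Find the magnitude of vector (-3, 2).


|u| = sqrt((-3)^2 + 2^2) = sqrt(13) = 3.6056

3.6056


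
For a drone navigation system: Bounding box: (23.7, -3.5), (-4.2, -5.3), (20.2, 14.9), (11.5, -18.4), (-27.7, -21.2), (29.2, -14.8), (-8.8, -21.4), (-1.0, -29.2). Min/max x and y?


x range: [-27.7, 29.2]
y range: [-29.2, 14.9]
Bounding box: (-27.7,-29.2) to (29.2,14.9)

(-27.7,-29.2) to (29.2,14.9)


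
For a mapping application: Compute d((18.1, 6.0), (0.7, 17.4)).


dx=-17.4, dy=11.4
d^2 = (-17.4)^2 + 11.4^2 = 432.72
d = sqrt(432.72) = 20.8019

20.8019


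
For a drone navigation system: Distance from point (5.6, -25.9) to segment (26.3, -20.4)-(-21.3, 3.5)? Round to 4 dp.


Project P onto AB: t = 0.301 (clamped to [0,1])
Closest point on segment: (11.9734, -13.2066)
Distance: 14.2036

14.2036


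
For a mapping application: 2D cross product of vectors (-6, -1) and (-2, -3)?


u x v = u_x*v_y - u_y*v_x = (-6)*(-3) - (-1)*(-2)
= 18 - 2 = 16

16


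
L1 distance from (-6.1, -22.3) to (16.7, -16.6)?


|(-6.1)-16.7| + |(-22.3)-(-16.6)| = 22.8 + 5.7 = 28.5

28.5


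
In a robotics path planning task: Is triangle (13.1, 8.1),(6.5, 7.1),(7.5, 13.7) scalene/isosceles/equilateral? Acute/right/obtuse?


Side lengths squared: AB^2=44.56, BC^2=44.56, CA^2=62.72
Sorted: [44.56, 44.56, 62.72]
By sides: Isosceles, By angles: Acute

Isosceles, Acute


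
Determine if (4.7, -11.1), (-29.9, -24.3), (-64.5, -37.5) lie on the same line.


Cross product: ((-29.9)-4.7)*((-37.5)-(-11.1)) - ((-24.3)-(-11.1))*((-64.5)-4.7)
= 0

Yes, collinear


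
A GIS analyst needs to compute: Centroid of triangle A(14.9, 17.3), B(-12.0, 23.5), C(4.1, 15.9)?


Centroid = ((x_A+x_B+x_C)/3, (y_A+y_B+y_C)/3)
= ((14.9+(-12)+4.1)/3, (17.3+23.5+15.9)/3)
= (2.3333, 18.9)

(2.3333, 18.9)


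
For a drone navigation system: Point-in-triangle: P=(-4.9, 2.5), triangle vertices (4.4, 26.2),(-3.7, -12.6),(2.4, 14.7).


Cross products: AB x AP = -168.87, BC x BP = 124.87, CA x CP = 59.55
All same sign? no

No, outside


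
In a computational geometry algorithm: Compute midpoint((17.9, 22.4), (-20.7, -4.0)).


M = ((17.9+(-20.7))/2, (22.4+(-4))/2)
= (-1.4, 9.2)

(-1.4, 9.2)


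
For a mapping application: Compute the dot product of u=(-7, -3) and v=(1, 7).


u . v = u_x*v_x + u_y*v_y = (-7)*1 + (-3)*7
= (-7) + (-21) = -28

-28


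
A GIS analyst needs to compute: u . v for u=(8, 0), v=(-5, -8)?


u . v = u_x*v_x + u_y*v_y = 8*(-5) + 0*(-8)
= (-40) + 0 = -40

-40


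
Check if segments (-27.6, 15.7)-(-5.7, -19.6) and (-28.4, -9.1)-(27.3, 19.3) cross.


Cross products: d1=1358.64, d2=-1229.53, d3=-571.36, d4=2016.81
d1*d2 < 0 and d3*d4 < 0? yes

Yes, they intersect


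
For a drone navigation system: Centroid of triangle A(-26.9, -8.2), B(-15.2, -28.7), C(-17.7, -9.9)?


Centroid = ((x_A+x_B+x_C)/3, (y_A+y_B+y_C)/3)
= (((-26.9)+(-15.2)+(-17.7))/3, ((-8.2)+(-28.7)+(-9.9))/3)
= (-19.9333, -15.6)

(-19.9333, -15.6)


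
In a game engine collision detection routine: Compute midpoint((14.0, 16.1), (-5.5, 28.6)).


M = ((14+(-5.5))/2, (16.1+28.6)/2)
= (4.25, 22.35)

(4.25, 22.35)


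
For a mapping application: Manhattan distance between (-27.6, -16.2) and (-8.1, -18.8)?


|(-27.6)-(-8.1)| + |(-16.2)-(-18.8)| = 19.5 + 2.6 = 22.1

22.1


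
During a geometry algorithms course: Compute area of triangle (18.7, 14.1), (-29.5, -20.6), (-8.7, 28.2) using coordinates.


Area = |x_A(y_B-y_C) + x_B(y_C-y_A) + x_C(y_A-y_B)|/2
= |(-912.56) + (-415.95) + (-301.89)|/2
= 1630.4/2 = 815.2

815.2


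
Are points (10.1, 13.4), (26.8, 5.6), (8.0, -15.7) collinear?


Cross product: (26.8-10.1)*((-15.7)-13.4) - (5.6-13.4)*(8-10.1)
= -502.35

No, not collinear


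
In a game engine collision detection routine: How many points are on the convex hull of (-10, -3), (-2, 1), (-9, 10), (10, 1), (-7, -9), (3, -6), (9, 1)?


Convex hull vertices (CCW): (-10, -3), (-7, -9), (3, -6), (10, 1), (-9, 10)
Count = 5

5


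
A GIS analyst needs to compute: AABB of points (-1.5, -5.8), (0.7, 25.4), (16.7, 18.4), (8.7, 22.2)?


x range: [-1.5, 16.7]
y range: [-5.8, 25.4]
Bounding box: (-1.5,-5.8) to (16.7,25.4)

(-1.5,-5.8) to (16.7,25.4)


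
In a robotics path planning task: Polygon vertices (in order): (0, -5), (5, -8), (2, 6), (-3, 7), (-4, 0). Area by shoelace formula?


Shoelace sum: (0*(-8) - 5*(-5)) + (5*6 - 2*(-8)) + (2*7 - (-3)*6) + ((-3)*0 - (-4)*7) + ((-4)*(-5) - 0*0)
= 151
Area = |151|/2 = 75.5

75.5


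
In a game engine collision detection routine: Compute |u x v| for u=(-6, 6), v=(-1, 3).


|u x v| = |(-6)*3 - 6*(-1)|
= |(-18) - (-6)| = 12

12


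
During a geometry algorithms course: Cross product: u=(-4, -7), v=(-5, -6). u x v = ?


u x v = u_x*v_y - u_y*v_x = (-4)*(-6) - (-7)*(-5)
= 24 - 35 = -11

-11


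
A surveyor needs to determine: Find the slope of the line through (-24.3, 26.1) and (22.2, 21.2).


slope = (y2-y1)/(x2-x1) = (21.2-26.1)/(22.2-(-24.3)) = (-4.9)/46.5 = -0.1054

-0.1054


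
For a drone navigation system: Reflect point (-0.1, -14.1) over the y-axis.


Reflection over y-axis: (x,y) -> (-x,y)
(-0.1, -14.1) -> (0.1, -14.1)

(0.1, -14.1)


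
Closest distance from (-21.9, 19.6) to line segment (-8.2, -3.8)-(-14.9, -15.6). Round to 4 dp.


Project P onto AB: t = 0 (clamped to [0,1])
Closest point on segment: (-8.2, -3.8)
Distance: 27.1155

27.1155


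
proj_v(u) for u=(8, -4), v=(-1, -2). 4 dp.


u.v = 0, |v| = sqrt(5) = 2.2361
Scalar projection = u.v / |v| = 0 / sqrt(5) = 0

0


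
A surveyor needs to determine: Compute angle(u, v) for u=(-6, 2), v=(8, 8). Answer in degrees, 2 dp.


u.v = -32, |u| = sqrt(40) = 6.3246, |v| = sqrt(128) = 11.3137
cos(theta) = u.v/(|u||v|) = -32/sqrt(5120) = -0.447214
theta = acos(-0.447214) = 116.57 degrees

116.57 degrees


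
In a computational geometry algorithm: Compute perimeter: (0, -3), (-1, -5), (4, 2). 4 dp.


Sides: (0, -3)->(-1, -5): sqrt(5) = 2.236068, (-1, -5)->(4, 2): sqrt(74) = 8.602325, (4, 2)->(0, -3): sqrt(41) = 6.403124
Sum = 17.241517
Perimeter = 17.2415

17.2415


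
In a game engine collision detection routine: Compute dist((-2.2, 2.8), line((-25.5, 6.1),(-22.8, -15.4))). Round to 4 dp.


|cross product| = 492.04
|line direction| = sqrt(469.54) = 21.6689
Distance = 492.04/sqrt(469.54) = 22.7072

22.7072


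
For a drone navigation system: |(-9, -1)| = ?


|u| = sqrt((-9)^2 + (-1)^2) = sqrt(82) = 9.0554

9.0554


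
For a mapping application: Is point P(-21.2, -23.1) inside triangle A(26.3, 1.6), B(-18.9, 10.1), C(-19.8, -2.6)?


Cross products: AB x AP = 1520.19, BC x BP = 0.67, CA x CP = -939.17
All same sign? no

No, outside


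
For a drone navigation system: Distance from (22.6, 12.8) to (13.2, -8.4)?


dx=-9.4, dy=-21.2
d^2 = (-9.4)^2 + (-21.2)^2 = 537.8
d = sqrt(537.8) = 23.1905

23.1905


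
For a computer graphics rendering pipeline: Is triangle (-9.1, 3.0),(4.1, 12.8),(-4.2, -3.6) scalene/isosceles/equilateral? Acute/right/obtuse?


Side lengths squared: AB^2=270.28, BC^2=337.85, CA^2=67.57
Sorted: [67.57, 270.28, 337.85]
By sides: Scalene, By angles: Right

Scalene, Right


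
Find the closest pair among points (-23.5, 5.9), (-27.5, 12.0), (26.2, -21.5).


d(P0,P1) = 7.2945, d(P0,P2) = 56.7525, d(P1,P2) = 63.2925
Closest: P0 and P1

Closest pair: (-23.5, 5.9) and (-27.5, 12.0), distance = 7.2945


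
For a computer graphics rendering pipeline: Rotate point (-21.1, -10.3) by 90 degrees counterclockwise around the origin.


90° CCW: (x,y) -> (-y, x)
(-21.1,-10.3) -> (10.3, -21.1)

(10.3, -21.1)


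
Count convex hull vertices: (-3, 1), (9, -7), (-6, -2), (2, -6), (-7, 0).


Convex hull vertices (CCW): (-7, 0), (-6, -2), (2, -6), (9, -7), (-3, 1)
Count = 5

5


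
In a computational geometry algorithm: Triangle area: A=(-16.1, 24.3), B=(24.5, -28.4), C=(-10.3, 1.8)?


Area = |x_A(y_B-y_C) + x_B(y_C-y_A) + x_C(y_A-y_B)|/2
= |486.22 + (-551.25) + (-542.81)|/2
= 607.84/2 = 303.92

303.92


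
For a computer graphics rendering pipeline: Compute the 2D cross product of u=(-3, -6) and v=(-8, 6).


u x v = u_x*v_y - u_y*v_x = (-3)*6 - (-6)*(-8)
= (-18) - 48 = -66

-66


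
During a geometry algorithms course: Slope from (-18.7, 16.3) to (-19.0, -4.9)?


slope = (y2-y1)/(x2-x1) = ((-4.9)-16.3)/((-19)-(-18.7)) = (-21.2)/(-0.3) = 70.6667

70.6667


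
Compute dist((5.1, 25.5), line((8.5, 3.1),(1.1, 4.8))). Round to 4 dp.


|cross product| = 159.98
|line direction| = sqrt(57.65) = 7.5928
Distance = 159.98/sqrt(57.65) = 21.0701

21.0701


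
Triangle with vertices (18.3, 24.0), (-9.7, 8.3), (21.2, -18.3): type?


Side lengths squared: AB^2=1030.49, BC^2=1662.37, CA^2=1797.7
Sorted: [1030.49, 1662.37, 1797.7]
By sides: Scalene, By angles: Acute

Scalene, Acute


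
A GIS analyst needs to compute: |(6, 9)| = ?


|u| = sqrt(6^2 + 9^2) = sqrt(117) = 10.8167

10.8167


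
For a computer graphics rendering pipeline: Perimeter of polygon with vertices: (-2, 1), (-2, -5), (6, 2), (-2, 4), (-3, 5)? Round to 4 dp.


Sides: (-2, 1)->(-2, -5): sqrt(36) = 6, (-2, -5)->(6, 2): sqrt(113) = 10.630146, (6, 2)->(-2, 4): sqrt(68) = 8.246211, (-2, 4)->(-3, 5): sqrt(2) = 1.414214, (-3, 5)->(-2, 1): sqrt(17) = 4.123106
Sum = 30.413677
Perimeter = 30.4137

30.4137


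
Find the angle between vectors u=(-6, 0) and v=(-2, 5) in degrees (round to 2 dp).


u.v = 12, |u| = sqrt(36) = 6, |v| = sqrt(29) = 5.3852
cos(theta) = u.v/(|u||v|) = 12/sqrt(1044) = 0.371391
theta = acos(0.371391) = 68.2 degrees

68.2 degrees


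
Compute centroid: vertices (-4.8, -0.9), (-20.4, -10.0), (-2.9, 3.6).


Centroid = ((x_A+x_B+x_C)/3, (y_A+y_B+y_C)/3)
= (((-4.8)+(-20.4)+(-2.9))/3, ((-0.9)+(-10)+3.6)/3)
= (-9.3667, -2.4333)

(-9.3667, -2.4333)


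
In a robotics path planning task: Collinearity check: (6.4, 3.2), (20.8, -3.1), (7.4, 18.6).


Cross product: (20.8-6.4)*(18.6-3.2) - ((-3.1)-3.2)*(7.4-6.4)
= 228.06

No, not collinear


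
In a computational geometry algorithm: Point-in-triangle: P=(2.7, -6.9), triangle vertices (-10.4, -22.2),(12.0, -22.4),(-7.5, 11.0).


Cross products: AB x AP = 345.34, BC x BP = 8.37, CA x CP = 390.55
All same sign? yes

Yes, inside


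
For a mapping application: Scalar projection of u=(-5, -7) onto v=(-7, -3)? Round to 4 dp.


u.v = 56, |v| = sqrt(58) = 7.6158
Scalar projection = u.v / |v| = 56 / sqrt(58) = 7.3532

7.3532


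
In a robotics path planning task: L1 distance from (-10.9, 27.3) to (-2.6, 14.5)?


|(-10.9)-(-2.6)| + |27.3-14.5| = 8.3 + 12.8 = 21.1

21.1


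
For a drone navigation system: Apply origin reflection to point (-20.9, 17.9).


Reflection over origin: (x,y) -> (-x,-y)
(-20.9, 17.9) -> (20.9, -17.9)

(20.9, -17.9)


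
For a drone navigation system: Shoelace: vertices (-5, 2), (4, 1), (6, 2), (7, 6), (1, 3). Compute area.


Shoelace sum: ((-5)*1 - 4*2) + (4*2 - 6*1) + (6*6 - 7*2) + (7*3 - 1*6) + (1*2 - (-5)*3)
= 43
Area = |43|/2 = 21.5

21.5


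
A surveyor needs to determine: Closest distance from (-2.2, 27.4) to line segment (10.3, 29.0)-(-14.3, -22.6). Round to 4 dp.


Project P onto AB: t = 0.1194 (clamped to [0,1])
Closest point on segment: (7.3636, 22.8406)
Distance: 10.5948

10.5948


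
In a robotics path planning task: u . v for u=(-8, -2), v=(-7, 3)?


u . v = u_x*v_x + u_y*v_y = (-8)*(-7) + (-2)*3
= 56 + (-6) = 50

50


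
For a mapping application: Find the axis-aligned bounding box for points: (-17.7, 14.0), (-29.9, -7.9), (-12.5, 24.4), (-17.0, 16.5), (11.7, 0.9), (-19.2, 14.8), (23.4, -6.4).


x range: [-29.9, 23.4]
y range: [-7.9, 24.4]
Bounding box: (-29.9,-7.9) to (23.4,24.4)

(-29.9,-7.9) to (23.4,24.4)


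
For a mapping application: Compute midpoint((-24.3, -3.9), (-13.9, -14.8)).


M = (((-24.3)+(-13.9))/2, ((-3.9)+(-14.8))/2)
= (-19.1, -9.35)

(-19.1, -9.35)


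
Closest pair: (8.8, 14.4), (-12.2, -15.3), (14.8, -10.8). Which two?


d(P0,P1) = 36.3743, d(P0,P2) = 25.9044, d(P1,P2) = 27.3724
Closest: P0 and P2

Closest pair: (8.8, 14.4) and (14.8, -10.8), distance = 25.9044


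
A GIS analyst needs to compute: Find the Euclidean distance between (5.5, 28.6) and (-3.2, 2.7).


dx=-8.7, dy=-25.9
d^2 = (-8.7)^2 + (-25.9)^2 = 746.5
d = sqrt(746.5) = 27.3222

27.3222


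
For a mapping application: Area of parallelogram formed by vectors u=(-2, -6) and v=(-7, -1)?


|u x v| = |(-2)*(-1) - (-6)*(-7)|
= |2 - 42| = 40

40


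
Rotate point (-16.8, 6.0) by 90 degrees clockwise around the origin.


90° CW: (x,y) -> (y, -x)
(-16.8,6) -> (6, 16.8)

(6, 16.8)


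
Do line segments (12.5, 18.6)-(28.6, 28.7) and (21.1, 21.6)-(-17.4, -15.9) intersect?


Cross products: d1=-207, d2=7.9, d3=-38.56, d4=-253.46
d1*d2 < 0 and d3*d4 < 0? no

No, they don't intersect


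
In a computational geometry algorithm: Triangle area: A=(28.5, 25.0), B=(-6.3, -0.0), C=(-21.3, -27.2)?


Area = |x_A(y_B-y_C) + x_B(y_C-y_A) + x_C(y_A-y_B)|/2
= |775.2 + 328.86 + (-532.5)|/2
= 571.56/2 = 285.78

285.78


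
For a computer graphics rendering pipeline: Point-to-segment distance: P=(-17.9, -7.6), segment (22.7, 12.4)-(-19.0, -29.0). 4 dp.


Project P onto AB: t = 0.7301 (clamped to [0,1])
Closest point on segment: (-7.7463, -17.8273)
Distance: 14.4116

14.4116


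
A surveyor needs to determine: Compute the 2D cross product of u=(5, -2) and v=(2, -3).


u x v = u_x*v_y - u_y*v_x = 5*(-3) - (-2)*2
= (-15) - (-4) = -11

-11


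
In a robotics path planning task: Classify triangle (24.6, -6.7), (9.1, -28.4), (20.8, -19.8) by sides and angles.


Side lengths squared: AB^2=711.14, BC^2=210.85, CA^2=186.05
Sorted: [186.05, 210.85, 711.14]
By sides: Scalene, By angles: Obtuse

Scalene, Obtuse


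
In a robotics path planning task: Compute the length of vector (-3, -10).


|u| = sqrt((-3)^2 + (-10)^2) = sqrt(109) = 10.4403

10.4403


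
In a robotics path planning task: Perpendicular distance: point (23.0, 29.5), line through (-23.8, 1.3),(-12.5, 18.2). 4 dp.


|cross product| = 472.26
|line direction| = sqrt(413.3) = 20.3298
Distance = 472.26/sqrt(413.3) = 23.23

23.23


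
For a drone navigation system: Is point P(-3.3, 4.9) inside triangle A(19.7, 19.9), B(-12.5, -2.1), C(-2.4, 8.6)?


Cross products: AB x AP = -23, BC x BP = -27.74, CA x CP = -71.6
All same sign? yes

Yes, inside


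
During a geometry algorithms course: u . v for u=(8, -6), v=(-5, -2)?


u . v = u_x*v_x + u_y*v_y = 8*(-5) + (-6)*(-2)
= (-40) + 12 = -28

-28


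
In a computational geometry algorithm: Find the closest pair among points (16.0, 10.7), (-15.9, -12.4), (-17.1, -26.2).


d(P0,P1) = 39.3855, d(P0,P2) = 49.5704, d(P1,P2) = 13.8521
Closest: P1 and P2

Closest pair: (-15.9, -12.4) and (-17.1, -26.2), distance = 13.8521


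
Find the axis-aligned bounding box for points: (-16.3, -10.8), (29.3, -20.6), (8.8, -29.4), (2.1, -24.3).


x range: [-16.3, 29.3]
y range: [-29.4, -10.8]
Bounding box: (-16.3,-29.4) to (29.3,-10.8)

(-16.3,-29.4) to (29.3,-10.8)


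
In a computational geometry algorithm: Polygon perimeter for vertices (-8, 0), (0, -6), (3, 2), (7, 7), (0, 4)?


Sides: (-8, 0)->(0, -6): sqrt(100) = 10, (0, -6)->(3, 2): sqrt(73) = 8.544004, (3, 2)->(7, 7): sqrt(41) = 6.403124, (7, 7)->(0, 4): sqrt(58) = 7.615773, (0, 4)->(-8, 0): sqrt(80) = 8.944272
Sum = 41.507173
Perimeter = 41.5072

41.5072


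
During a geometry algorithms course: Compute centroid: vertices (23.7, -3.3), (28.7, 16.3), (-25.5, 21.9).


Centroid = ((x_A+x_B+x_C)/3, (y_A+y_B+y_C)/3)
= ((23.7+28.7+(-25.5))/3, ((-3.3)+16.3+21.9)/3)
= (8.9667, 11.6333)

(8.9667, 11.6333)


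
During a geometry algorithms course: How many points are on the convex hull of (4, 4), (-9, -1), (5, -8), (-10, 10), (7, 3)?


Convex hull vertices (CCW): (-10, 10), (-9, -1), (5, -8), (7, 3)
Count = 4

4


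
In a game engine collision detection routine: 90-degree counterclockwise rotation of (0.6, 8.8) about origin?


90° CCW: (x,y) -> (-y, x)
(0.6,8.8) -> (-8.8, 0.6)

(-8.8, 0.6)


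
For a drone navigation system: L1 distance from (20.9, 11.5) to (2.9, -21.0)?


|20.9-2.9| + |11.5-(-21)| = 18 + 32.5 = 50.5

50.5


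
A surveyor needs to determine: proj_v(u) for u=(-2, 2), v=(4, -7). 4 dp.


u.v = -22, |v| = sqrt(65) = 8.0623
Scalar projection = u.v / |v| = -22 / sqrt(65) = -2.7288

-2.7288


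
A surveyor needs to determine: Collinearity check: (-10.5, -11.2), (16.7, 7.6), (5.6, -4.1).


Cross product: (16.7-(-10.5))*((-4.1)-(-11.2)) - (7.6-(-11.2))*(5.6-(-10.5))
= -109.56

No, not collinear


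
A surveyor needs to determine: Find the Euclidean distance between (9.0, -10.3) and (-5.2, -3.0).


dx=-14.2, dy=7.3
d^2 = (-14.2)^2 + 7.3^2 = 254.93
d = sqrt(254.93) = 15.9665

15.9665


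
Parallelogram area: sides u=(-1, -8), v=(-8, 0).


|u x v| = |(-1)*0 - (-8)*(-8)|
= |0 - 64| = 64

64


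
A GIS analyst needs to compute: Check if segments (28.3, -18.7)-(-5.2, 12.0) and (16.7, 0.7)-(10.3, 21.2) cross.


Cross products: d1=-113.64, d2=376.63, d3=-293.78, d4=-784.05
d1*d2 < 0 and d3*d4 < 0? no

No, they don't intersect


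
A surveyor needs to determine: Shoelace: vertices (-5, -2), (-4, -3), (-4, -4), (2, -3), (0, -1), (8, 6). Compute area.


Shoelace sum: ((-5)*(-3) - (-4)*(-2)) + ((-4)*(-4) - (-4)*(-3)) + ((-4)*(-3) - 2*(-4)) + (2*(-1) - 0*(-3)) + (0*6 - 8*(-1)) + (8*(-2) - (-5)*6)
= 51
Area = |51|/2 = 25.5

25.5


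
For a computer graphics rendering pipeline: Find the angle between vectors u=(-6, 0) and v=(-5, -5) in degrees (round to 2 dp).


u.v = 30, |u| = sqrt(36) = 6, |v| = sqrt(50) = 7.0711
cos(theta) = u.v/(|u||v|) = 30/sqrt(1800) = 0.707107
theta = acos(0.707107) = 45 degrees

45 degrees


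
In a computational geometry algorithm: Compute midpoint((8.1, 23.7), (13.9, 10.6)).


M = ((8.1+13.9)/2, (23.7+10.6)/2)
= (11, 17.15)

(11, 17.15)


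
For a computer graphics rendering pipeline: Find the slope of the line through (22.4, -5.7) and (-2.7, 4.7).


slope = (y2-y1)/(x2-x1) = (4.7-(-5.7))/((-2.7)-22.4) = 10.4/(-25.1) = -0.4143

-0.4143


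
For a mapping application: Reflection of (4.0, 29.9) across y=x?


Reflection over y=x: (x,y) -> (y,x)
(4, 29.9) -> (29.9, 4)

(29.9, 4)


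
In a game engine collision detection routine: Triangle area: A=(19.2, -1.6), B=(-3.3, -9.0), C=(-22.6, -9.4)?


Area = |x_A(y_B-y_C) + x_B(y_C-y_A) + x_C(y_A-y_B)|/2
= |7.68 + 25.74 + (-167.24)|/2
= 133.82/2 = 66.91

66.91


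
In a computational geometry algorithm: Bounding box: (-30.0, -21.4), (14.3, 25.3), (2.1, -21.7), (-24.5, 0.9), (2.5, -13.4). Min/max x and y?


x range: [-30, 14.3]
y range: [-21.7, 25.3]
Bounding box: (-30,-21.7) to (14.3,25.3)

(-30,-21.7) to (14.3,25.3)


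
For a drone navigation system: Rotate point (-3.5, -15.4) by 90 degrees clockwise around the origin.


90° CW: (x,y) -> (y, -x)
(-3.5,-15.4) -> (-15.4, 3.5)

(-15.4, 3.5)


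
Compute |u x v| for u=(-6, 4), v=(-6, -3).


|u x v| = |(-6)*(-3) - 4*(-6)|
= |18 - (-24)| = 42

42


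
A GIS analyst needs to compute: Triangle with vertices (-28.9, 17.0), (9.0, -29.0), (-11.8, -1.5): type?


Side lengths squared: AB^2=3552.41, BC^2=1188.89, CA^2=634.66
Sorted: [634.66, 1188.89, 3552.41]
By sides: Scalene, By angles: Obtuse

Scalene, Obtuse


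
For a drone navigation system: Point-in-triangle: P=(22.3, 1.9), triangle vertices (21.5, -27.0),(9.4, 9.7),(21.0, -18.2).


Cross products: AB x AP = -379.05, BC x BP = 269.43, CA x CP = 21.49
All same sign? no

No, outside


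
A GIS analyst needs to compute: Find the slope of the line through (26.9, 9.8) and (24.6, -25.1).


slope = (y2-y1)/(x2-x1) = ((-25.1)-9.8)/(24.6-26.9) = (-34.9)/(-2.3) = 15.1739

15.1739


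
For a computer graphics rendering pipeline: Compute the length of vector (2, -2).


|u| = sqrt(2^2 + (-2)^2) = sqrt(8) = 2.8284

2.8284


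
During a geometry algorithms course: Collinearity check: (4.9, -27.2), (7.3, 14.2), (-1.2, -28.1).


Cross product: (7.3-4.9)*((-28.1)-(-27.2)) - (14.2-(-27.2))*((-1.2)-4.9)
= 250.38

No, not collinear


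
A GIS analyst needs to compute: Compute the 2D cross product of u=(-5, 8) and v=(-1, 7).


u x v = u_x*v_y - u_y*v_x = (-5)*7 - 8*(-1)
= (-35) - (-8) = -27

-27


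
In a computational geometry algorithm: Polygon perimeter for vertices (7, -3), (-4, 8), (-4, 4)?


Sides: (7, -3)->(-4, 8): sqrt(242) = 15.556349, (-4, 8)->(-4, 4): sqrt(16) = 4, (-4, 4)->(7, -3): sqrt(170) = 13.038405
Sum = 32.594754
Perimeter = 32.5948

32.5948


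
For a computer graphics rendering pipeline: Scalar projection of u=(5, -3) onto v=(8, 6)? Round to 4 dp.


u.v = 22, |v| = sqrt(100) = 10
Scalar projection = u.v / |v| = 22 / sqrt(100) = 2.2

2.2


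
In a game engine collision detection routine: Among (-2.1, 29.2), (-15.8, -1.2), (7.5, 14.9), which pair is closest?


d(P0,P1) = 33.3444, d(P0,P2) = 17.2235, d(P1,P2) = 28.3214
Closest: P0 and P2

Closest pair: (-2.1, 29.2) and (7.5, 14.9), distance = 17.2235


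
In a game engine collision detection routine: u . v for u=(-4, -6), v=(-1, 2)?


u . v = u_x*v_x + u_y*v_y = (-4)*(-1) + (-6)*2
= 4 + (-12) = -8

-8


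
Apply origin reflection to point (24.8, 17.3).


Reflection over origin: (x,y) -> (-x,-y)
(24.8, 17.3) -> (-24.8, -17.3)

(-24.8, -17.3)


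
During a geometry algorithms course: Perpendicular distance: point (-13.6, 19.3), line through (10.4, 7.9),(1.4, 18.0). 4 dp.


|cross product| = 139.8
|line direction| = sqrt(183.01) = 13.5281
Distance = 139.8/sqrt(183.01) = 10.334

10.334


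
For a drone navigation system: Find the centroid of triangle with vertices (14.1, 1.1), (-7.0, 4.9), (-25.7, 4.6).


Centroid = ((x_A+x_B+x_C)/3, (y_A+y_B+y_C)/3)
= ((14.1+(-7)+(-25.7))/3, (1.1+4.9+4.6)/3)
= (-6.2, 3.5333)

(-6.2, 3.5333)


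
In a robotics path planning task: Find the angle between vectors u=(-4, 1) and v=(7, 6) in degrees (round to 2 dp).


u.v = -22, |u| = sqrt(17) = 4.1231, |v| = sqrt(85) = 9.2195
cos(theta) = u.v/(|u||v|) = -22/sqrt(1445) = -0.578747
theta = acos(-0.578747) = 125.36 degrees

125.36 degrees


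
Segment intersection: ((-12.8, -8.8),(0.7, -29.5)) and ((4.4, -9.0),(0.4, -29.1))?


Cross products: d1=-346.52, d2=7.63, d3=353.34, d4=-0.81
d1*d2 < 0 and d3*d4 < 0? yes

Yes, they intersect


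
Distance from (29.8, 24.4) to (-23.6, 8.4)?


dx=-53.4, dy=-16
d^2 = (-53.4)^2 + (-16)^2 = 3107.56
d = sqrt(3107.56) = 55.7455

55.7455


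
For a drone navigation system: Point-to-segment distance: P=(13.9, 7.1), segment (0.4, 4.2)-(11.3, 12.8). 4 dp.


Project P onto AB: t = 0.8927 (clamped to [0,1])
Closest point on segment: (10.1307, 11.8774)
Distance: 6.0854

6.0854


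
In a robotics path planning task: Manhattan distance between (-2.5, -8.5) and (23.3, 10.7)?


|(-2.5)-23.3| + |(-8.5)-10.7| = 25.8 + 19.2 = 45

45


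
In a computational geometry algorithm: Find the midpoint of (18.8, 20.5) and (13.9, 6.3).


M = ((18.8+13.9)/2, (20.5+6.3)/2)
= (16.35, 13.4)

(16.35, 13.4)


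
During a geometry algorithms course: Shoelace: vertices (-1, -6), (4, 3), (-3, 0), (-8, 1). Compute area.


Shoelace sum: ((-1)*3 - 4*(-6)) + (4*0 - (-3)*3) + ((-3)*1 - (-8)*0) + ((-8)*(-6) - (-1)*1)
= 76
Area = |76|/2 = 38

38


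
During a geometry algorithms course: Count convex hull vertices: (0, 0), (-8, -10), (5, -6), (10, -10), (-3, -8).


Convex hull vertices (CCW): (-8, -10), (10, -10), (0, 0)
Count = 3

3


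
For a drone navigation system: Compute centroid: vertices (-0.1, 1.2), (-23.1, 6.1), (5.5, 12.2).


Centroid = ((x_A+x_B+x_C)/3, (y_A+y_B+y_C)/3)
= (((-0.1)+(-23.1)+5.5)/3, (1.2+6.1+12.2)/3)
= (-5.9, 6.5)

(-5.9, 6.5)


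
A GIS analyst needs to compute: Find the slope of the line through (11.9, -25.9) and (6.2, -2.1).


slope = (y2-y1)/(x2-x1) = ((-2.1)-(-25.9))/(6.2-11.9) = 23.8/(-5.7) = -4.1754

-4.1754


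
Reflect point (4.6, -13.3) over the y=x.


Reflection over y=x: (x,y) -> (y,x)
(4.6, -13.3) -> (-13.3, 4.6)

(-13.3, 4.6)


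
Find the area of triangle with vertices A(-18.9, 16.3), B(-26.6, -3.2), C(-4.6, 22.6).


Area = |x_A(y_B-y_C) + x_B(y_C-y_A) + x_C(y_A-y_B)|/2
= |487.62 + (-167.58) + (-89.7)|/2
= 230.34/2 = 115.17

115.17


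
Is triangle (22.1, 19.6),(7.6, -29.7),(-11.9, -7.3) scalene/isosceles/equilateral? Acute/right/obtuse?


Side lengths squared: AB^2=2640.74, BC^2=882.01, CA^2=1879.61
Sorted: [882.01, 1879.61, 2640.74]
By sides: Scalene, By angles: Acute

Scalene, Acute


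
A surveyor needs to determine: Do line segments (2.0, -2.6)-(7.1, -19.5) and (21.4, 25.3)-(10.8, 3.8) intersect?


Cross products: d1=-121.36, d2=167.43, d3=470.15, d4=181.36
d1*d2 < 0 and d3*d4 < 0? no

No, they don't intersect


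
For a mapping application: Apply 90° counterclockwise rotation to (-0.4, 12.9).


90° CCW: (x,y) -> (-y, x)
(-0.4,12.9) -> (-12.9, -0.4)

(-12.9, -0.4)


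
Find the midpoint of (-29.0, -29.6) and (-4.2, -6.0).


M = (((-29)+(-4.2))/2, ((-29.6)+(-6))/2)
= (-16.6, -17.8)

(-16.6, -17.8)


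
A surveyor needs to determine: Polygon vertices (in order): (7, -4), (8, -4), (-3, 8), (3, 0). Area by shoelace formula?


Shoelace sum: (7*(-4) - 8*(-4)) + (8*8 - (-3)*(-4)) + ((-3)*0 - 3*8) + (3*(-4) - 7*0)
= 20
Area = |20|/2 = 10

10


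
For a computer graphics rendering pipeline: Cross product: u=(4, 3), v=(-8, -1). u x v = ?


u x v = u_x*v_y - u_y*v_x = 4*(-1) - 3*(-8)
= (-4) - (-24) = 20

20


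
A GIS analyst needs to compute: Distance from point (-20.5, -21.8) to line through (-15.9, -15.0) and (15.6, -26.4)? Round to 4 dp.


|cross product| = 266.64
|line direction| = sqrt(1122.21) = 33.4994
Distance = 266.64/sqrt(1122.21) = 7.9595

7.9595


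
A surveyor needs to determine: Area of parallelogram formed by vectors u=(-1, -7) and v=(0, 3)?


|u x v| = |(-1)*3 - (-7)*0|
= |(-3) - 0| = 3

3


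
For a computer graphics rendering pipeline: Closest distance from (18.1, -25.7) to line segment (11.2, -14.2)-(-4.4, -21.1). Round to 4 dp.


Project P onto AB: t = 0 (clamped to [0,1])
Closest point on segment: (11.2, -14.2)
Distance: 13.4112

13.4112


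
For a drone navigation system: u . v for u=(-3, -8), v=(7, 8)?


u . v = u_x*v_x + u_y*v_y = (-3)*7 + (-8)*8
= (-21) + (-64) = -85

-85


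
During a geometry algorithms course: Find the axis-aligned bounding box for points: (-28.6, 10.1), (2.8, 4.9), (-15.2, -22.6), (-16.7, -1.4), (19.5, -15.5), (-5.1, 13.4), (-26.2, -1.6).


x range: [-28.6, 19.5]
y range: [-22.6, 13.4]
Bounding box: (-28.6,-22.6) to (19.5,13.4)

(-28.6,-22.6) to (19.5,13.4)


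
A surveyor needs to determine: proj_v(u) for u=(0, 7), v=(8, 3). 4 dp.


u.v = 21, |v| = sqrt(73) = 8.544
Scalar projection = u.v / |v| = 21 / sqrt(73) = 2.4579

2.4579


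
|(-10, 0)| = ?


|u| = sqrt((-10)^2 + 0^2) = sqrt(100) = 10

10


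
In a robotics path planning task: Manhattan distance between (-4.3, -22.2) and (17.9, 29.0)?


|(-4.3)-17.9| + |(-22.2)-29| = 22.2 + 51.2 = 73.4

73.4


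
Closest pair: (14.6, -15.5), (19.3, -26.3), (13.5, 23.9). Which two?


d(P0,P1) = 11.7784, d(P0,P2) = 39.4154, d(P1,P2) = 50.5339
Closest: P0 and P1

Closest pair: (14.6, -15.5) and (19.3, -26.3), distance = 11.7784


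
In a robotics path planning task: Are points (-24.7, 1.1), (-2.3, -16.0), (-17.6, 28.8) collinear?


Cross product: ((-2.3)-(-24.7))*(28.8-1.1) - ((-16)-1.1)*((-17.6)-(-24.7))
= 741.89

No, not collinear


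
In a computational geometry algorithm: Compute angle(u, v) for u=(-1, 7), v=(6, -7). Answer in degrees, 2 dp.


u.v = -55, |u| = sqrt(50) = 7.0711, |v| = sqrt(85) = 9.2195
cos(theta) = u.v/(|u||v|) = -55/sqrt(4250) = -0.843661
theta = acos(-0.843661) = 147.53 degrees

147.53 degrees


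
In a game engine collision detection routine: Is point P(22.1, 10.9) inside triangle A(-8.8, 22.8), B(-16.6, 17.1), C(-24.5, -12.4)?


Cross products: AB x AP = 268.95, BC x BP = 1190.63, CA x CP = -1274.51
All same sign? no

No, outside


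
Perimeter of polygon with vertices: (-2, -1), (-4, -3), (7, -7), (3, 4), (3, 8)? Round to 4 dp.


Sides: (-2, -1)->(-4, -3): sqrt(8) = 2.828427, (-4, -3)->(7, -7): sqrt(137) = 11.7047, (7, -7)->(3, 4): sqrt(137) = 11.7047, (3, 4)->(3, 8): sqrt(16) = 4, (3, 8)->(-2, -1): sqrt(106) = 10.29563
Sum = 40.533457
Perimeter = 40.5335

40.5335


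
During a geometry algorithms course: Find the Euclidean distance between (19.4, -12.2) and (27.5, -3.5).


dx=8.1, dy=8.7
d^2 = 8.1^2 + 8.7^2 = 141.3
d = sqrt(141.3) = 11.887

11.887


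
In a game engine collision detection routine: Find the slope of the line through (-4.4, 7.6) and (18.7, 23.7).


slope = (y2-y1)/(x2-x1) = (23.7-7.6)/(18.7-(-4.4)) = 16.1/23.1 = 0.697

0.697


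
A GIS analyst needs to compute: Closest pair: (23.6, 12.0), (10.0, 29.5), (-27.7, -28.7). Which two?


d(P0,P1) = 22.1633, d(P0,P2) = 65.4842, d(P1,P2) = 69.3436
Closest: P0 and P1

Closest pair: (23.6, 12.0) and (10.0, 29.5), distance = 22.1633


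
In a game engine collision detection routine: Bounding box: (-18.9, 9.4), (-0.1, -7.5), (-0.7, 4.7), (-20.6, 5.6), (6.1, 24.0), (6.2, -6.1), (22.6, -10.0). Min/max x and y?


x range: [-20.6, 22.6]
y range: [-10, 24]
Bounding box: (-20.6,-10) to (22.6,24)

(-20.6,-10) to (22.6,24)


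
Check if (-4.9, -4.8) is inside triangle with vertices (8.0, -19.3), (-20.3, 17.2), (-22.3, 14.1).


Cross products: AB x AP = 60.5, BC x BP = 91.74, CA x CP = 8.49
All same sign? yes

Yes, inside


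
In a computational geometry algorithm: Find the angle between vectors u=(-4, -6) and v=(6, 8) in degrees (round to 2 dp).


u.v = -72, |u| = sqrt(52) = 7.2111, |v| = sqrt(100) = 10
cos(theta) = u.v/(|u||v|) = -72/sqrt(5200) = -0.99846
theta = acos(-0.99846) = 176.82 degrees

176.82 degrees


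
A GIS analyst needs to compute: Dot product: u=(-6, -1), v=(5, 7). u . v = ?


u . v = u_x*v_x + u_y*v_y = (-6)*5 + (-1)*7
= (-30) + (-7) = -37

-37


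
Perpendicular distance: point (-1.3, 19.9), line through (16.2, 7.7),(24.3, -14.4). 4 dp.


|cross product| = 287.93
|line direction| = sqrt(554.02) = 23.5376
Distance = 287.93/sqrt(554.02) = 12.2328

12.2328


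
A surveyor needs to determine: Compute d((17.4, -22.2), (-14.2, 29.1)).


dx=-31.6, dy=51.3
d^2 = (-31.6)^2 + 51.3^2 = 3630.25
d = sqrt(3630.25) = 60.2516

60.2516


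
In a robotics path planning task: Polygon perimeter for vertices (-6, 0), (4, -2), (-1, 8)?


Sides: (-6, 0)->(4, -2): sqrt(104) = 10.198039, (4, -2)->(-1, 8): sqrt(125) = 11.18034, (-1, 8)->(-6, 0): sqrt(89) = 9.433981
Sum = 30.81236
Perimeter = 30.8124

30.8124


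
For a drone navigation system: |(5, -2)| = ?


|u| = sqrt(5^2 + (-2)^2) = sqrt(29) = 5.3852

5.3852


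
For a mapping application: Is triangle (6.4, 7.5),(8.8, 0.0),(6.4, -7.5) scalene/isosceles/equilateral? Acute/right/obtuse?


Side lengths squared: AB^2=62.01, BC^2=62.01, CA^2=225
Sorted: [62.01, 62.01, 225]
By sides: Isosceles, By angles: Obtuse

Isosceles, Obtuse
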